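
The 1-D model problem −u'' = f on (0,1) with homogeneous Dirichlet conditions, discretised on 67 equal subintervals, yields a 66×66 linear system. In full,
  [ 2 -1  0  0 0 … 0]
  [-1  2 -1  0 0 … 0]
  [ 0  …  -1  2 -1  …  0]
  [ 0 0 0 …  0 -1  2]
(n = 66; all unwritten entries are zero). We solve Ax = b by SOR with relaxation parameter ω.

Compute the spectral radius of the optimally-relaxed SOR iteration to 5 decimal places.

ρ_J = max_k |cos(kπ/67)| = cos(π/67) = 0.99890
1 − cos²(π/67) = sin²(π/67) ⇒ √(1−ρ_J²) = sin(π/67) = 0.046872.
[ω*] 2 ÷ (1 + 0.046872) = 2 ÷ 1.046872 = 1.91045.
ρ_SOR = ω* − 1 = 1.91045 − 1 = 0.91045.

ρ_SOR = 0.91045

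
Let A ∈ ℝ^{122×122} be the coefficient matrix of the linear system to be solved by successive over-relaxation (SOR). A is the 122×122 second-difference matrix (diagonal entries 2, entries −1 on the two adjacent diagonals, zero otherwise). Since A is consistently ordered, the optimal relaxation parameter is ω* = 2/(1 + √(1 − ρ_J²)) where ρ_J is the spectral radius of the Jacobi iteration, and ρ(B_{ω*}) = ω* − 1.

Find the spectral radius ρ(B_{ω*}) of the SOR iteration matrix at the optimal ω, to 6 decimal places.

ρ_SOR = 0.950195

ρ_J = max_k |cos(kπ/123)| = cos(π/123) = 0.999674
root = sin(π/123) = 0.0255386  (since 1−cos² = sin²).
[ω*] 2 ÷ (1 + 0.0255386) = 2 ÷ 1.0255386 = 1.950195.
[ρ_SOR] ω* − 1 = 0.950195.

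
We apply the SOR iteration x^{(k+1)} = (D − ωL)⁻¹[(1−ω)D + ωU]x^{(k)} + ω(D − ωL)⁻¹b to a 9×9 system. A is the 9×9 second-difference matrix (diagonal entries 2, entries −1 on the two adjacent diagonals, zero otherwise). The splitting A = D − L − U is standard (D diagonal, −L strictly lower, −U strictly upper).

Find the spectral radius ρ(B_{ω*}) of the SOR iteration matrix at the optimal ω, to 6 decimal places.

ρ_J = max_k |cos(kπ/10)| = cos(π/10) = 0.951057
root = sin(π/10) = 0.3090170  (since 1−cos² = sin²).
Then 2/(1+√(1−ρ_J²)) = 2/(1+0.3090170); ω* = 2/1.3090170 = 1.527864.
and ρ(B_{ω*}) = 1.527864 − 1 = 0.527864.

ρ_SOR = 0.527864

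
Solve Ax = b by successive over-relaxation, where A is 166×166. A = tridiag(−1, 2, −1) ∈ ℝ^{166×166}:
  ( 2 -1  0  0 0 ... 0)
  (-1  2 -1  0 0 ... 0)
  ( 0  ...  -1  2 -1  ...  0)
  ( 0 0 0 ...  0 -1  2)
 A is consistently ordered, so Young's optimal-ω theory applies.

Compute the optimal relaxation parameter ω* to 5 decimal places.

ω* = 1.96307

½·tridiag(1,0,1) at n=166: λ_k = cos(kπ/167); max |λ| at k=1 ⇒ ρ_J = cos(π/167) ≈ 0.99982.
√(1−ρ_J²) simplifies to sin(π/167) = 0.018811.
ω* = 2 / (1 + 0.018811) = 2 / 1.018811 ≈ 1.96307.
ρ_SOR = ω* − 1 ≈ 0.96307.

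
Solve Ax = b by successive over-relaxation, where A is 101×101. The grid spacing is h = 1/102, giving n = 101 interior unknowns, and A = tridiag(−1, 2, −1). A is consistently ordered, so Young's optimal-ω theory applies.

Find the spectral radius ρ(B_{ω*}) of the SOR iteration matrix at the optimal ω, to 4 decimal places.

ρ_SOR = 0.9402

With n=101, ρ(Jacobi) = cos(π/102) = 0.9995.
1 − cos²(π/102) = sin²(π/102) ⇒ √(1−ρ_J²) = sin(π/102) = 0.03080.
[ω*] 2 ÷ (1 + 0.03080) = 2 ÷ 1.03080 = 1.9402.
Hence ρ(B_{ω*}) = 1.9402 − 1 = 0.9402.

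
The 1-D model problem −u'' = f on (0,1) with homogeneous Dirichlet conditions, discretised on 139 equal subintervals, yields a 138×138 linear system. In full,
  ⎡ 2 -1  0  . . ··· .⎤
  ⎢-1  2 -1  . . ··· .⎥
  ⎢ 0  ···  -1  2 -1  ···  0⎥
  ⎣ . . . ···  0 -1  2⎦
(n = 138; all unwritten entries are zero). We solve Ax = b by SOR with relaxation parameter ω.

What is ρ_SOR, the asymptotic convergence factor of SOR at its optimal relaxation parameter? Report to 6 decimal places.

ρ_SOR = 0.955800

ρ_J = max_k |cos(kπ/139)| = cos(π/139) = 0.999745
√(1−ρ_J²) simplifies to sin(π/139) = 0.0225995.
Then 2/(1+√(1−ρ_J²)) = 2/(1+0.0225995); ω* = 2/1.0225995 = 1.955800.
ρ_SOR = ω* − 1 ≈ 0.955800.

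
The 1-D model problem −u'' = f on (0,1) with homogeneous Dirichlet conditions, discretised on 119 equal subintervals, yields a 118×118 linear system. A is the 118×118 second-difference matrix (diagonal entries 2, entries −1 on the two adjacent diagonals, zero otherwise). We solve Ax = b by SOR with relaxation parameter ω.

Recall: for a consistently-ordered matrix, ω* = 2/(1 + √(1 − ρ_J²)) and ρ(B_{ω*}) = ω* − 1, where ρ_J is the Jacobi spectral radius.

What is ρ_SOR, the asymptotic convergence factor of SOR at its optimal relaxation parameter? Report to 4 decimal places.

n=118: λ(B_J) = 1 − λ(A)/2 = cos(kπ/119); k=1 gives ρ_J = 0.9997.
1 − cos²(π/119) = sin²(π/119) ⇒ √(1−ρ_J²) = sin(π/119) = 0.02640.
[ω*] 2 ÷ (1 + 0.02640) = 2 ÷ 1.02640 = 1.9486.
[ρ_SOR] ω* − 1 = 0.9486.

ρ_SOR = 0.9486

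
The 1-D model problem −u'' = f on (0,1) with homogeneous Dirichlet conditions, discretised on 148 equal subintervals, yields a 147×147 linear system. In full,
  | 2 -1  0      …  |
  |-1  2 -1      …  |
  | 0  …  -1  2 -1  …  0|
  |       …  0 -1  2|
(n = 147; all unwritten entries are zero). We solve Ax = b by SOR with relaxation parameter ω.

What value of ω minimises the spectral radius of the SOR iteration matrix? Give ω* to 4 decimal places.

[ρ_J] n=147: ρ(B_J) = cos(π/(n+1)) = cos(π/148) = 0.9998.
1 − cos²(π/148) = sin²(π/148) ⇒ √(1−ρ_J²) = sin(π/148) = 0.02123.
Then 2/(1+√(1−ρ_J²)) = 2/(1+0.02123); ω* = 2/1.02123 = 1.9584.
Hence ρ(B_{ω*}) = 1.9584 − 1 = 0.9584.

ω* = 1.9584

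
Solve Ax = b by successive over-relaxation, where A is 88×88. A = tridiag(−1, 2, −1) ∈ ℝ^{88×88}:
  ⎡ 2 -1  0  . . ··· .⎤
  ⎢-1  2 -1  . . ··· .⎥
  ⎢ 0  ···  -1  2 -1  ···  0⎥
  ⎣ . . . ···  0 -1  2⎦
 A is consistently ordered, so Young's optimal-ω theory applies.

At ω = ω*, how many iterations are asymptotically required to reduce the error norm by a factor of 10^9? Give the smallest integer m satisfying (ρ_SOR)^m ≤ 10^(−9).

With n=88, ρ(Jacobi) = cos(π/89) = 0.9993771.
1 − cos²(π/89) = sin²(π/89) ⇒ √(1−ρ_J²) = sin(π/89) = 0.0352915.
[ω*] 2 ÷ (1 + 0.0352915) = 2 ÷ 1.0352915 = 1.9318231.
ρ(B_{ω*}) = ω*−1 = 0.9318231
9·ln10 = 20.7233; −ln(0.9318231) = 0.0706123; m = ⌈20.7233/0.0706123⌉ = ⌈293.480⌉ = 294.

m = 294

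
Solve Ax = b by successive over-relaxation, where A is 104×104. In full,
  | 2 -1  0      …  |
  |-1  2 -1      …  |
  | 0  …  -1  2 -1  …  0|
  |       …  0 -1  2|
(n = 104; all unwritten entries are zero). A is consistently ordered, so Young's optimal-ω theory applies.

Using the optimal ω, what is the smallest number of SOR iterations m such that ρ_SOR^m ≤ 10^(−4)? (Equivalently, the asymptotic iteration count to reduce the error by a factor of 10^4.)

m = 154

B_J for the 104×104 system has eigenvalues cos(kπ/105); ρ_J = cos(π/105) = 0.9995524.
1 − cos²(π/105) = sin²(π/105) ⇒ √(1−ρ_J²) = sin(π/105) = 0.0299155.
ω* = 2 / (1 + 0.0299155) = 2 / 1.0299155 ≈ 1.9419069.
ρ_SOR = ω* − 1 ≈ 0.9419069.
4·ln10 = 9.21034; −ln(0.9419069) = 0.0598488; m = ⌈9.21034/0.0598488⌉ = ⌈153.893⌉ = 154.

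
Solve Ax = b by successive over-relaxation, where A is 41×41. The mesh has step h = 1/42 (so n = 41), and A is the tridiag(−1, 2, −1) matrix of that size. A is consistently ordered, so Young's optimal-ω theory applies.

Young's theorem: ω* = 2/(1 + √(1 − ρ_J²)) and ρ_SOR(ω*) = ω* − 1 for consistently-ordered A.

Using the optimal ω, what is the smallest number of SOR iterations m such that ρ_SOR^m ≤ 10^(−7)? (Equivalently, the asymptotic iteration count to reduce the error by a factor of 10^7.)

B_J for the 41×41 system has eigenvalues cos(kπ/42); ρ_J = cos(π/42) = 0.9972038.
√(1−ρ_J²) simplifies to sin(π/42) = 0.0747301.
[ω*] 2 ÷ (1 + 0.0747301) = 2 ÷ 1.0747301 = 1.8609323.
ρ_SOR = ω* − 1 ≈ 0.8609323.
ρ_SOR^m ≤ 10^(−7) ⇔ m ≥ 7·ln10/(−ln 0.8609323) = 16.1181/0.149739 = 107.641; m = ⌈107.641⌉ = 108.

m = 108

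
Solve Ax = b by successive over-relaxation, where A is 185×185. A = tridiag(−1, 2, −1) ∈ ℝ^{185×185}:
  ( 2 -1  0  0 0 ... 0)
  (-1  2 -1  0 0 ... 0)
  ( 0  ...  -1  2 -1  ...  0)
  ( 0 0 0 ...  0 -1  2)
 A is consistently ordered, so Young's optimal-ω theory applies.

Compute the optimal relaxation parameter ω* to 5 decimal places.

½·tridiag(1,0,1) at n=185: λ_k = cos(kπ/186); max |λ| at k=1 ⇒ ρ_J = cos(π/186) ≈ 0.99986.
1 − cos²(π/186) = sin²(π/186) ⇒ √(1−ρ_J²) = sin(π/186) = 0.016889.
ω* = 2 / (1 + 0.016889) = 2 / 1.016889 ≈ 1.96678.
and ρ(B_{ω*}) = 1.96678 − 1 = 0.96678.

ω* = 1.96678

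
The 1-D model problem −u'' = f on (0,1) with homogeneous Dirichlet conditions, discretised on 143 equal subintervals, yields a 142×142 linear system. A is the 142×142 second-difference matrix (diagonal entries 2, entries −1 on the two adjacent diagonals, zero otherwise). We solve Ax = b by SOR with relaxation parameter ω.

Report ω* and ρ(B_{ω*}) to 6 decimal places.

spectrum of D⁻¹(L+U) = {cos(kπ/143) : 1≤k≤142}; ρ_J = cos(π/143) = 0.999759.
√(1 − cos²(π/143)) = sin(π/143) ≈ 0.0219674.
ω* = 2/(1+0.0219674) = 1.957010
Hence ρ(B_{ω*}) = 1.957010 − 1 = 0.957010.

ω* = 1.957010, ρ_SOR = 0.957010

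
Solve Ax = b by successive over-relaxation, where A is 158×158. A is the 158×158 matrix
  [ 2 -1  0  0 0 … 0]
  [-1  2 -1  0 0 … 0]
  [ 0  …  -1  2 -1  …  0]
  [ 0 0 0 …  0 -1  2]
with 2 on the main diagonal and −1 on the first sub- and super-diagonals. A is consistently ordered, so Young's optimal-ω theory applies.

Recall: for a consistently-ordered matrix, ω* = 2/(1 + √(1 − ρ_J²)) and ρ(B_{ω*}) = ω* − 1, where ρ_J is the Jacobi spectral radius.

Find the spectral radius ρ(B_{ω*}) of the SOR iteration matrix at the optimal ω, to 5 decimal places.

ρ_SOR = 0.96125

½·tridiag(1,0,1) at n=158: λ_k = cos(kπ/159); max |λ| at k=1 ⇒ ρ_J = cos(π/159) ≈ 0.99980.
√(1 − cos²(π/159)) = sin(π/159) ≈ 0.019757.
ω* = 2/(1+0.019757) = 1.96125
ρ_SOR = ω* − 1 = 1.96125 − 1 = 0.96125.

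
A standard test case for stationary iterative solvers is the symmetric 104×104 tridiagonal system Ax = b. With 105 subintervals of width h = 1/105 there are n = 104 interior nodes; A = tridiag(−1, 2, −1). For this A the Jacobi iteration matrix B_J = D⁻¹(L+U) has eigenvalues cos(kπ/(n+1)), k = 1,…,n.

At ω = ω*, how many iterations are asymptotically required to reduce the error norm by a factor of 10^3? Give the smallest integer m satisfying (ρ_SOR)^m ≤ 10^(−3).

½·tridiag(1,0,1) at n=104: λ_k = cos(kπ/105); max |λ| at k=1 ⇒ ρ_J = cos(π/105) ≈ 0.9995524.
√(1−ρ_J²) = |sin(π/105)| = 0.0299155
So ω* = 2/1.0299155 = 1.9419069 (Young).
[ρ_SOR] ω* − 1 = 0.9419069.
(0.9419069)^m ≤ 10^{−3}  ⇒  m·ln(0.9419069) ≤ −3·ln10  ⇒  m ≥ 115.420  ⇒  m = 116

m = 116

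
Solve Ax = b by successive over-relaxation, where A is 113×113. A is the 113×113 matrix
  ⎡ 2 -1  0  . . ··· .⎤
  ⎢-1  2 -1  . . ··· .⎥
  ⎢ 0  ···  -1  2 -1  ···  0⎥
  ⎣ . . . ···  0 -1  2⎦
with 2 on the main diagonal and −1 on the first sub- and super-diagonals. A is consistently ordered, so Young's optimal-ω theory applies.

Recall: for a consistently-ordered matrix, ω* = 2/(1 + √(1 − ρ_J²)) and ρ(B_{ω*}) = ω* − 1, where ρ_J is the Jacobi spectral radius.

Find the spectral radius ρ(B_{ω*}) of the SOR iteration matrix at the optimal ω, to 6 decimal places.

ρ_SOR = 0.946369

With n=113, ρ(Jacobi) = cos(π/114) = 0.999620.
√(1 − cos²(π/114)) = sin(π/114) ≈ 0.0275543.
[ω*] 2 ÷ (1 + 0.0275543) = 2 ÷ 1.0275543 = 1.946369.
Hence ρ(B_{ω*}) = 1.946369 − 1 = 0.946369.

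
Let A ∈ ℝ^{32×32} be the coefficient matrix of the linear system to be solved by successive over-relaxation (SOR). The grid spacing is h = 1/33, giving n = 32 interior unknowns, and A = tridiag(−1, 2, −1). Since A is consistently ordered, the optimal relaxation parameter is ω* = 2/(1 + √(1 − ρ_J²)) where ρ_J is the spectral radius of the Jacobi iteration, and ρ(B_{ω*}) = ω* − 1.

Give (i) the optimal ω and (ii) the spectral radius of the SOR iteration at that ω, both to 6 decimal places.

ω* = 1.826391, ρ_SOR = 0.826391

B_J for the 32×32 system has eigenvalues cos(kπ/33); ρ_J = cos(π/33) = 0.995472.
1 − cos²(π/33) = sin²(π/33) ⇒ √(1−ρ_J²) = sin(π/33) = 0.0950560.
So ω* = 2/1.0950560 = 1.826391 (Young).
Hence ρ(B_{ω*}) = 1.826391 − 1 = 0.826391.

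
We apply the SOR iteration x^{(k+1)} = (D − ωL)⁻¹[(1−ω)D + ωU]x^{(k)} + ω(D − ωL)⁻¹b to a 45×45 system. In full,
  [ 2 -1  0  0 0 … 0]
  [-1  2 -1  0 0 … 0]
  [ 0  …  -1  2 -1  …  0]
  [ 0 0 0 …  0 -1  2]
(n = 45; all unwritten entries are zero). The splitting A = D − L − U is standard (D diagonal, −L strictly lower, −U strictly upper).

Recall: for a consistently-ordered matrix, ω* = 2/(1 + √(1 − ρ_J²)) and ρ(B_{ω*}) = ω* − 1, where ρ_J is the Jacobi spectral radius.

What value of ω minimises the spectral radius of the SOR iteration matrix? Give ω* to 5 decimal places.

With n=45, ρ(Jacobi) = cos(π/46) = 0.99767.
√(1−ρ_J²) = |sin(π/46)| = 0.068242
Young: ω* = 2/(1+√(1−ρ_J²)) = 2/(1+0.068242) = 2/1.068242 = 1.87223.
ρ_SOR = ω* − 1 = 1.87223 − 1 = 0.87223.

ω* = 1.87223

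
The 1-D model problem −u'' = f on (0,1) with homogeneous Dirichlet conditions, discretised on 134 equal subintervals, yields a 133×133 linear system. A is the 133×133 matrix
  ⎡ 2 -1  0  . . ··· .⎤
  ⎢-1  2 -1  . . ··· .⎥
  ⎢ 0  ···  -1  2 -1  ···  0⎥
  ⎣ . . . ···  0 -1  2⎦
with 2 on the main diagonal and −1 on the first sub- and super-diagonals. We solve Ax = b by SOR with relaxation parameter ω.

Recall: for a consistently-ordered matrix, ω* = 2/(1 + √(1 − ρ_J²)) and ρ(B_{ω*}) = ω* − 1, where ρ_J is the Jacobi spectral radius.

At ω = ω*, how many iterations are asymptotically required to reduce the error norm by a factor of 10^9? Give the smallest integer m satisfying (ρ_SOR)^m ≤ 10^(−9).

ρ_J = max_k |cos(kπ/134)| = cos(π/134) = 0.9997252
√(1−ρ_J²) simplifies to sin(π/134) = 0.0234426.
ω* = 2/(1+0.0234426) = 1.9541887
Hence ρ(B_{ω*}) = 1.9541887 − 1 = 0.9541887.
(0.9541887)^m ≤ 10^{−9}  ⇒  m·ln(0.9541887) ≤ −9·ln10  ⇒  m ≥ 441.920  ⇒  m = 442

m = 442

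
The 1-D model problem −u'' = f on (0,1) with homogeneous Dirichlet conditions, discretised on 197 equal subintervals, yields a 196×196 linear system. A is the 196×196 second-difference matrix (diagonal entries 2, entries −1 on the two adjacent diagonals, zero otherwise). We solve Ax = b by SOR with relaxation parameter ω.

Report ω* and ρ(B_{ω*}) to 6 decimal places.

[ρ_J] n=196: ρ(B_J) = cos(π/(n+1)) = cos(π/197) = 0.999873.
1 − cos²(π/197) = sin²(π/197) ⇒ √(1−ρ_J²) = sin(π/197) = 0.0159465.
ω* = 2 / (1 + 0.0159465) = 2 / 1.0159465 ≈ 1.968608.
[ρ_SOR] ω* − 1 = 0.968608.

ω* = 1.968608, ρ_SOR = 0.968608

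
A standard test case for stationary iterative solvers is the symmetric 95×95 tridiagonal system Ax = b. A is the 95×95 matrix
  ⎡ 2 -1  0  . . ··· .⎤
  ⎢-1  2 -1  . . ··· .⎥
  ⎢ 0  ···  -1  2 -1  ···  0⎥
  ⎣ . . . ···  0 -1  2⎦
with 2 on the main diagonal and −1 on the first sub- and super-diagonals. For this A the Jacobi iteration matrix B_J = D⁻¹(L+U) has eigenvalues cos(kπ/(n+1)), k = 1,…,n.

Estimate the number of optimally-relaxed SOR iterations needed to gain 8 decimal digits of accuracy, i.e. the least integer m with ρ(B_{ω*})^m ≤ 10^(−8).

m = 282

spectrum of D⁻¹(L+U) = {cos(kπ/96) : 1≤k≤95}; ρ_J = cos(π/96) = 0.9994646.
√(1−ρ_J²) simplifies to sin(π/96) = 0.0327191.
ω* = 2/(1+0.0327191) = 1.9366350
ρ_SOR = ω* − 1 ≈ 0.9366350.
Need (0.9366350)^m ≤ 10^(−8): m ≥ 8·ln10/|ln 0.9366350| = 18.4207/0.0654616 = 281.397 ⇒ m = 282.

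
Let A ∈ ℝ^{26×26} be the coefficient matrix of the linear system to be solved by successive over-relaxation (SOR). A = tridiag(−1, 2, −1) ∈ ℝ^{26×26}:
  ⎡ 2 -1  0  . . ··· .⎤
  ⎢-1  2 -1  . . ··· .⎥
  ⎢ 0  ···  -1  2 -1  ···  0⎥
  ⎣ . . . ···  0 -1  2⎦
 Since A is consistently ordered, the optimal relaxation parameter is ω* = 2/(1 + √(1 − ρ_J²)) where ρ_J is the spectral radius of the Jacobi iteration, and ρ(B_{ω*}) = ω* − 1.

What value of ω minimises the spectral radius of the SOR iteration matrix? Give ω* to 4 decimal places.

ω* = 1.7920

ρ_J = max_k |cos(kπ/27)| = cos(π/27) = 0.9932
√(1−ρ_J²) simplifies to sin(π/27) = 0.11609.
ω* = 2/(1 + 0.11609) = 2/1.11609 = 1.7920.
ρ_SOR = ω* − 1 = 1.7920 − 1 = 0.7920.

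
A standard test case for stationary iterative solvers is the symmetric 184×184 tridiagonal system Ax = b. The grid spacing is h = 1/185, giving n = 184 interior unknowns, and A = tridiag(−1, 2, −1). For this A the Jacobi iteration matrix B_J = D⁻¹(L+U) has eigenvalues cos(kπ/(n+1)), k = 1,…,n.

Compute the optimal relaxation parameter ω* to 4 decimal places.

[ρ_J] n=184: ρ(B_J) = cos(π/(n+1)) = cos(π/185) = 0.9999.
1 − cos²(π/185) = sin²(π/185) ⇒ √(1−ρ_J²) = sin(π/185) = 0.01698.
So ω* = 2/1.01698 = 1.9666 (Young).
At ω = 1.9666 every |λ(B_ω)| = ω−1, so ρ_SOR = 0.9666.

ω* = 1.9666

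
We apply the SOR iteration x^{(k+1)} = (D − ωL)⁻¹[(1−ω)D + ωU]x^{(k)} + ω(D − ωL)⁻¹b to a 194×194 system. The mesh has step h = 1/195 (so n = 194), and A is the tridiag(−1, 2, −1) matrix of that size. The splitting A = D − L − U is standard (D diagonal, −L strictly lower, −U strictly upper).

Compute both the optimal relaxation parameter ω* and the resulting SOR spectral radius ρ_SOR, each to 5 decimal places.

ω* = 1.96829, ρ_SOR = 0.96829

With n=194, ρ(Jacobi) = cos(π/195) = 0.99987.
√(1−ρ_J²) = |sin(π/195)| = 0.016110
So ω* = 2/1.016110 = 1.96829 (Young).
ρ_SOR = ω* − 1 ≈ 0.96829.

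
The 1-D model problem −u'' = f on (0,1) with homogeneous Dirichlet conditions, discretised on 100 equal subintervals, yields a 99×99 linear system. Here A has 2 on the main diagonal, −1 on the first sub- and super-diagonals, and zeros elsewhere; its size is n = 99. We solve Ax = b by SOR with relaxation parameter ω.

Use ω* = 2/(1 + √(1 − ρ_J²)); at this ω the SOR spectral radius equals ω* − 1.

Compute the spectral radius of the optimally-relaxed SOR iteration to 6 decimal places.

ρ_J = max_k |cos(kπ/100)| = cos(π/100) = 0.999507
√(1−ρ_J²) = |sin(π/100)| = 0.0314108
Then 2/(1+√(1−ρ_J²)) = 2/(1+0.0314108); ω* = 2/1.0314108 = 1.939092.
ρ(B_{ω*}) = ω*−1 = 0.939092

ρ_SOR = 0.939092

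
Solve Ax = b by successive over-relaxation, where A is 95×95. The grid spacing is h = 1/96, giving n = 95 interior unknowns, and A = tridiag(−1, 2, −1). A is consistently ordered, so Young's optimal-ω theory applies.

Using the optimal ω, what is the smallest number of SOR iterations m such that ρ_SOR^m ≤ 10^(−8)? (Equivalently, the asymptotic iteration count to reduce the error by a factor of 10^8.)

m = 282

B_J for the 95×95 system has eigenvalues cos(kπ/96); ρ_J = cos(π/96) = 0.9994646.
√(1 − cos²(π/96)) = sin(π/96) ≈ 0.0327191.
[ω*] 2 ÷ (1 + 0.0327191) = 2 ÷ 1.0327191 = 1.9366350.
[ρ_SOR] ω* − 1 = 0.9366350.
(0.9366350)^m ≤ 10^{−8}  ⇒  m·ln(0.9366350) ≤ −8·ln10  ⇒  m ≥ 281.397  ⇒  m = 282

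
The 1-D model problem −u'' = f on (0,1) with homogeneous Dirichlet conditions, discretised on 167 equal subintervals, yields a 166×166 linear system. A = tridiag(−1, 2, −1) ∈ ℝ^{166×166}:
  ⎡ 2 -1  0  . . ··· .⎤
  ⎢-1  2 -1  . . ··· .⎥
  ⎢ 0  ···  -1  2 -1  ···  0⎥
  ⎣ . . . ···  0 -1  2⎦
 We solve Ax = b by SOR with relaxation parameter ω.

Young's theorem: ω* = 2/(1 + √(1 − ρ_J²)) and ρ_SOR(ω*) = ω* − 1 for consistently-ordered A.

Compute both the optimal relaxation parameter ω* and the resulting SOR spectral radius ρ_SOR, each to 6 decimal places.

ω* = 1.963073, ρ_SOR = 0.963073

ρ_J = max_k |cos(kπ/167)| = cos(π/167) = 0.999823
root = sin(π/167) = 0.0188108  (since 1−cos² = sin²).
So ω* = 2/1.0188108 = 1.963073 (Young).
ρ(B_{ω*}) = ω*−1 = 0.963073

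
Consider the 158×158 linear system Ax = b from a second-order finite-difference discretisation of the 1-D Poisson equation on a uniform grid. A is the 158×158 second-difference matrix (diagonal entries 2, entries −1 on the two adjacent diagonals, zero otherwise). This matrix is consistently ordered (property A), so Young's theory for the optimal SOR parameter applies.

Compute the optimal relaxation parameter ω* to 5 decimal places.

ω* = 1.96125

n=158: λ(B_J) = 1 − λ(A)/2 = cos(kπ/159); k=1 gives ρ_J = 0.99980.
root = sin(π/159) = 0.019757  (since 1−cos² = sin²).
ω* = 2/(1 + 0.019757) = 2/1.019757 = 1.96125.
ρ_SOR = ω* − 1 = 1.96125 − 1 = 0.96125.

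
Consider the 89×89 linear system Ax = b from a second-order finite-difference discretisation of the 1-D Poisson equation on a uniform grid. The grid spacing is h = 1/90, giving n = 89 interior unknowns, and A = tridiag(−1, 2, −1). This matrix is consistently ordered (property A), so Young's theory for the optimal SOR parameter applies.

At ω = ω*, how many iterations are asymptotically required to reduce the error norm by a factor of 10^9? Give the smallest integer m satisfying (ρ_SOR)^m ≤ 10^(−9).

n=89: λ(B_J) = 1 − λ(A)/2 = cos(kπ/90); k=1 gives ρ_J = 0.9993908.
1 − cos²(π/90) = sin²(π/90) ⇒ √(1−ρ_J²) = sin(π/90) = 0.0348995.
Young: ω* = 2/(1+√(1−ρ_J²)) = 2/(1+0.0348995) = 2/1.0348995 = 1.9325548.
ρ_SOR = ω* − 1 = 1.9325548 − 1 = 0.9325548.
(0.9325548)^m ≤ 10^{−9}  ⇒  m·ln(0.9325548) ≤ −9·ln10  ⇒  m ≥ 296.779  ⇒  m = 297

m = 297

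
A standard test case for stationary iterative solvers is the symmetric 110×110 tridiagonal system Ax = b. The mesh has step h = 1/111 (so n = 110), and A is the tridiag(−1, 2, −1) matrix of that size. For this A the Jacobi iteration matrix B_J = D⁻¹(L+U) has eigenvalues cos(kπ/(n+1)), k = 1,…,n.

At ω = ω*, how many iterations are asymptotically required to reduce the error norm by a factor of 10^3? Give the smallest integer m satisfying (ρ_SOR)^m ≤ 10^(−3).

B_J for the 110×110 system has eigenvalues cos(kπ/111); ρ_J = cos(π/111) = 0.9995995.
root = sin(π/111) = 0.0282989  (since 1−cos² = sin²).
ω* = 2 / (1 + 0.0282989) = 2 / 1.0282989 ≈ 1.9449598.
ρ_SOR = ω* − 1 = 1.9449598 − 1 = 0.9449598.
m ≥ 3·ln10 / (−ln 0.9449598) = 122.017; smallest integer m = 123.

m = 123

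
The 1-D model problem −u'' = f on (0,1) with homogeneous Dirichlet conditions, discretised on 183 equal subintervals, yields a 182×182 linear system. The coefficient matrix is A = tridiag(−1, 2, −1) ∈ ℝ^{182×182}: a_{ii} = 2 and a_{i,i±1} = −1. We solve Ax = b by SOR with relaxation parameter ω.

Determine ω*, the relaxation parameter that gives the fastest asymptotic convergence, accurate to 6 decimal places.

ω* = 1.966247

[ρ_J] n=182: ρ(B_J) = cos(π/(n+1)) = cos(π/183) = 0.999853.
1 − cos²(π/183) = sin²(π/183) ⇒ √(1−ρ_J²) = sin(π/183) = 0.0171663.
ω* = 2/(1 + 0.0171663) = 2/1.0171663 = 1.966247.
ρ_SOR = ω* − 1 ≈ 0.966247.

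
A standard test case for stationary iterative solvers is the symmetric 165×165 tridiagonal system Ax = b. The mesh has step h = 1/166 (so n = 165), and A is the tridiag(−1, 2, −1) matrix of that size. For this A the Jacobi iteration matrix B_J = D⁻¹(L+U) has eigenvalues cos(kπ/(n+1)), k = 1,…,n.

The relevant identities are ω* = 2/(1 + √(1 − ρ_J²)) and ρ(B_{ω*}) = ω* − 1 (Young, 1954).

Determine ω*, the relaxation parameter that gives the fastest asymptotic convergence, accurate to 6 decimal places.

ρ_J = max_k |cos(kπ/166)| = cos(π/166) = 0.999821
1 − cos²(π/166) = sin²(π/166) ⇒ √(1−ρ_J²) = sin(π/166) = 0.0189241.
ω* = 2 / (1 + 0.0189241) = 2 / 1.0189241 ≈ 1.962855.
and ρ(B_{ω*}) = 1.962855 − 1 = 0.962855.

ω* = 1.962855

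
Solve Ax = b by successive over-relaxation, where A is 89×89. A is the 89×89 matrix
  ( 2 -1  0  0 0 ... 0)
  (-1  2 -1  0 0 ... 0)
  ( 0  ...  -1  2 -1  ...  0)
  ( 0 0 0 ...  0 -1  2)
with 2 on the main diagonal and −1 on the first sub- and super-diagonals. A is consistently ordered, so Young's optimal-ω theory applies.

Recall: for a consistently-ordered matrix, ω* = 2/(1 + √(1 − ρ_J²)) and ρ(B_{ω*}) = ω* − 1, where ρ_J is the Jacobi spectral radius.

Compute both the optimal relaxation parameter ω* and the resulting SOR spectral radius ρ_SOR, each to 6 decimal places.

B_J for the 89×89 system has eigenvalues cos(kπ/90); ρ_J = cos(π/90) = 0.999391.
√(1−ρ_J²) = |sin(π/90)| = 0.0348995
ω* = 2/(1 + 0.0348995) = 2/1.0348995 = 1.932555.
[ρ_SOR] ω* − 1 = 0.932555.

ω* = 1.932555, ρ_SOR = 0.932555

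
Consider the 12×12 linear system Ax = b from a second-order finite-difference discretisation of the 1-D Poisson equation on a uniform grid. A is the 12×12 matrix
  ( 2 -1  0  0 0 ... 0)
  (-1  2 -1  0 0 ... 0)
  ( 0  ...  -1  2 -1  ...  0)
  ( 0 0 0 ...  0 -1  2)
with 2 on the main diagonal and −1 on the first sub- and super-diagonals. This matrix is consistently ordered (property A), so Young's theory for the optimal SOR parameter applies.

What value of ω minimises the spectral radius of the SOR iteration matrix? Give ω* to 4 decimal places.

spectrum of D⁻¹(L+U) = {cos(kπ/13) : 1≤k≤12}; ρ_J = cos(π/13) = 0.9709.
root = sin(π/13) = 0.23932  (since 1−cos² = sin²).
[ω*] 2 ÷ (1 + 0.23932) = 2 ÷ 1.23932 = 1.6138.
At ω = 1.6138 every |λ(B_ω)| = ω−1, so ρ_SOR = 0.6138.

ω* = 1.6138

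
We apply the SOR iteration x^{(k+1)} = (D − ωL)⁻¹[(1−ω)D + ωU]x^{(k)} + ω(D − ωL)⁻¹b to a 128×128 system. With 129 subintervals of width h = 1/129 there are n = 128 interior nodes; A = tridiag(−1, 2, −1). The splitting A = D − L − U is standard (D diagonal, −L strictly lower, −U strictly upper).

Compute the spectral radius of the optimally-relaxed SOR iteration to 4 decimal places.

B_J for the 128×128 system has eigenvalues cos(kπ/129); ρ_J = cos(π/129) = 0.9997.
1 − cos²(π/129) = sin²(π/129) ⇒ √(1−ρ_J²) = sin(π/129) = 0.02435.
[ω*] 2 ÷ (1 + 0.02435) = 2 ÷ 1.02435 = 1.9525.
At ω = 1.9525 every |λ(B_ω)| = ω−1, so ρ_SOR = 0.9525.

ρ_SOR = 0.9525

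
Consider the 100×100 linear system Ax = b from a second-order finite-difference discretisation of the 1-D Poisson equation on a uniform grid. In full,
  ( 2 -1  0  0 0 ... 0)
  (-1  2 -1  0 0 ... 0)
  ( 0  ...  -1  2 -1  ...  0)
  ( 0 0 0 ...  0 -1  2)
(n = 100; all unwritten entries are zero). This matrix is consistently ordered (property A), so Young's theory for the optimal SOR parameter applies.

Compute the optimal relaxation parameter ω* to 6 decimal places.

ω* = 1.939676

ρ_J = max_k |cos(kπ/101)| = cos(π/101) = 0.999516
√(1 − cos²(π/101)) = sin(π/101) ≈ 0.0310999.
Then 2/(1+√(1−ρ_J²)) = 2/(1+0.0310999); ω* = 2/1.0310999 = 1.939676.
ρ_SOR = ω* − 1 ≈ 0.939676.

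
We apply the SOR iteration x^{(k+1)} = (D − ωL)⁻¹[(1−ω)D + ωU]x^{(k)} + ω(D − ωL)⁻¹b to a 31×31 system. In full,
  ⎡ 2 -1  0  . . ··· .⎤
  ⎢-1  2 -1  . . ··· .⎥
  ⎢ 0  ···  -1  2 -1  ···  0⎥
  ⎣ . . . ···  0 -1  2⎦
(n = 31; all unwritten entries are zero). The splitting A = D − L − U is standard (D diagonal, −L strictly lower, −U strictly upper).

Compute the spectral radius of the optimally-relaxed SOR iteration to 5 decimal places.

ρ_SOR = 0.82147

ρ_J = max_k |cos(kπ/32)| = cos(π/32) = 0.99518
√(1−ρ_J²) = |sin(π/32)| = 0.098017
ω* = 2/(1 + 0.098017) = 2/1.098017 = 1.82147.
ρ_SOR = ω* − 1 ≈ 0.82147.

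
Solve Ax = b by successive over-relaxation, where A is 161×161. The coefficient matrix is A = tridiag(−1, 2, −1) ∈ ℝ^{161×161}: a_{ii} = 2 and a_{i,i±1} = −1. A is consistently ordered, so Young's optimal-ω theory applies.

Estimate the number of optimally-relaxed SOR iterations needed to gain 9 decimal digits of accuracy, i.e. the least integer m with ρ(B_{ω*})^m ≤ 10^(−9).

m = 535

½·tridiag(1,0,1) at n=161: λ_k = cos(kπ/162); max |λ| at k=1 ⇒ ρ_J = cos(π/162) ≈ 0.9998120.
1 − cos²(π/162) = sin²(π/162) ⇒ √(1−ρ_J²) = sin(π/162) = 0.0193913.
[ω*] 2 ÷ (1 + 0.0193913) = 2 ÷ 1.0193913 = 1.9619551.
ρ_SOR = ω* − 1 ≈ 0.9619551.
m ≥ 9·ln10 / (−ln 0.9619551) = 534.278; smallest integer m = 535.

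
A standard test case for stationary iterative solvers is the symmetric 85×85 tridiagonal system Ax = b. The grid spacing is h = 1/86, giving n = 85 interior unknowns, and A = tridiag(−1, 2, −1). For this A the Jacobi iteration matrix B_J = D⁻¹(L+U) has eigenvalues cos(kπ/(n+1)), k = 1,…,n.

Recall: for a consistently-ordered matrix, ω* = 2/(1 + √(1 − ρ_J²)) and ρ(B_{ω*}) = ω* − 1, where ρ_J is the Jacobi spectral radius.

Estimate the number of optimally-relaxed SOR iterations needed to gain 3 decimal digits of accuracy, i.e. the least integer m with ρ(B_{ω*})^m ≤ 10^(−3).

ρ_J = max_k |cos(kπ/86)| = cos(π/86) = 0.9993328
√(1 − cos²(π/86)) = sin(π/86) ≈ 0.0365220.
[ω*] 2 ÷ (1 + 0.0365220) = 2 ÷ 1.0365220 = 1.9295297.
and ρ(B_{ω*}) = 1.9295297 − 1 = 0.9295297.
3·ln10 = 6.90776; −ln(0.9295297) = 0.0730765; m = ⌈6.90776/0.0730765⌉ = ⌈94.528⌉ = 95.

m = 95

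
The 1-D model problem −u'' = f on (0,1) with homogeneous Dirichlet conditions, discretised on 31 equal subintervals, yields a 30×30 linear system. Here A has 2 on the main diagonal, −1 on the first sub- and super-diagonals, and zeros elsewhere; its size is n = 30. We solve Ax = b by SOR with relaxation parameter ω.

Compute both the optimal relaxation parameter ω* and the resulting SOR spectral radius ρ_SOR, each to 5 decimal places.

ω* = 1.81625, ρ_SOR = 0.81625

½·tridiag(1,0,1) at n=30: λ_k = cos(kπ/31); max |λ| at k=1 ⇒ ρ_J = cos(π/31) ≈ 0.99487.
√(1 − cos²(π/31)) = sin(π/31) ≈ 0.101168.
ω* = 2 / (1 + 0.101168) = 2 / 1.101168 ≈ 1.81625.
ρ_SOR = ω* − 1 ≈ 0.81625.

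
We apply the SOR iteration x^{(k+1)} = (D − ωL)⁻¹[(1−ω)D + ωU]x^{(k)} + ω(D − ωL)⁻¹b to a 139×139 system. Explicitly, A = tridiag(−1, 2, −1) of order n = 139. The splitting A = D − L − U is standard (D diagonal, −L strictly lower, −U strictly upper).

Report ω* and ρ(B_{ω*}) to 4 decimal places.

ω* = 1.9561, ρ_SOR = 0.9561

With n=139, ρ(Jacobi) = cos(π/140) = 0.9997.
root = sin(π/140) = 0.02244  (since 1−cos² = sin²).
So ω* = 2/1.02244 = 1.9561 (Young).
At ω = 1.9561 every |λ(B_ω)| = ω−1, so ρ_SOR = 0.9561.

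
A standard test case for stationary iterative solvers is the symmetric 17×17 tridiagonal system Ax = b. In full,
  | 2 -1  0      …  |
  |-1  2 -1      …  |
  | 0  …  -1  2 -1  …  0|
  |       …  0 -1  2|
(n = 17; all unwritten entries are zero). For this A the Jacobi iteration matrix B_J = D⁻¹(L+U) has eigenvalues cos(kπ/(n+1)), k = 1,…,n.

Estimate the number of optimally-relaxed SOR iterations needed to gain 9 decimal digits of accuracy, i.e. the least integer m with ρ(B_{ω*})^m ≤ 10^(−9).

m = 60

ρ_J = max_k |cos(kπ/18)| = cos(π/18) = 0.9848078
1 − cos²(π/18) = sin²(π/18) ⇒ √(1−ρ_J²) = sin(π/18) = 0.1736482.
Then 2/(1+√(1−ρ_J²)) = 2/(1+0.1736482); ω* = 2/1.1736482 = 1.7040882.
ρ(B_{ω*}) = ω*−1 = 0.7040882
For 9 digits: m = 9·ln10 / (−ln 0.7040882) = 20.7233/0.350852 = 59.066; round up → m = 60.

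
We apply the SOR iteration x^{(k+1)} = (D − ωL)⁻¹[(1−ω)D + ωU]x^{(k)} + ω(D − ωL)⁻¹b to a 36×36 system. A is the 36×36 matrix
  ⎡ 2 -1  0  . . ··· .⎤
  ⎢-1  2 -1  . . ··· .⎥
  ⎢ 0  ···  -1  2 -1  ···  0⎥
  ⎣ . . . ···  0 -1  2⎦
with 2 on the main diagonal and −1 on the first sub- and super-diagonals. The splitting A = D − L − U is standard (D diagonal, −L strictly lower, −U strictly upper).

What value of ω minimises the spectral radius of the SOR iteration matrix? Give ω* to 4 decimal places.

ω* = 1.8436

B_J for the 36×36 system has eigenvalues cos(kπ/37); ρ_J = cos(π/37) = 0.9964.
root = sin(π/37) = 0.08481  (since 1−cos² = sin²).
So ω* = 2/1.08481 = 1.8436 (Young).
ρ_SOR = ω* − 1 ≈ 0.8436.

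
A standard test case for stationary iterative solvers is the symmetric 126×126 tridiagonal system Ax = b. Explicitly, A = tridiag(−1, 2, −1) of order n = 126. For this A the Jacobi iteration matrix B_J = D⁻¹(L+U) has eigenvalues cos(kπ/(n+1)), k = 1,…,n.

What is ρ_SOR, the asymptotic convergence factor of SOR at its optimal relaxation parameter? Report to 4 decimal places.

ρ_SOR = 0.9517

spectrum of D⁻¹(L+U) = {cos(kπ/127) : 1≤k≤126}; ρ_J = cos(π/127) = 0.9997.
√(1−ρ_J²) simplifies to sin(π/127) = 0.02473.
ω* = 2/(1 + 0.02473) = 2/1.02473 = 1.9517.
At ω = 1.9517 every |λ(B_ω)| = ω−1, so ρ_SOR = 0.9517.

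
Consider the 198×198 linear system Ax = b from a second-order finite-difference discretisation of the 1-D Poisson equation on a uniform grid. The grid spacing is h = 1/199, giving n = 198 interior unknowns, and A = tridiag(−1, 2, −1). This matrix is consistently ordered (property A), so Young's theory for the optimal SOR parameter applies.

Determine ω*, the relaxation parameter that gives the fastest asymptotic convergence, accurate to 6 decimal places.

ω* = 1.968918

n=198: λ(B_J) = 1 − λ(A)/2 = cos(kπ/199); k=1 gives ρ_J = 0.999875.
√(1−ρ_J²) simplifies to sin(π/199) = 0.0157862.
ω* = 2/(1 + 0.0157862) = 2/1.0157862 = 1.968918.
ρ_SOR = ω* − 1 = 1.968918 − 1 = 0.968918.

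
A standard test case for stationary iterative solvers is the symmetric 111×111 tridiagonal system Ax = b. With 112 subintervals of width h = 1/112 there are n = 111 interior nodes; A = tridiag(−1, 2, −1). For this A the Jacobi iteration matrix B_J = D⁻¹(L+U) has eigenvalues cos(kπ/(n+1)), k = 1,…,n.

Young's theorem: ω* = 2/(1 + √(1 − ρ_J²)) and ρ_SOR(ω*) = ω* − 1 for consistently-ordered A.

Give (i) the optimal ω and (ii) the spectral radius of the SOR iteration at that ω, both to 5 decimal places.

B_J for the 111×111 system has eigenvalues cos(kπ/112); ρ_J = cos(π/112) = 0.99961.
root = sin(π/112) = 0.028046  (since 1−cos² = sin²).
ω* = 2/(1+0.028046) = 1.94544
and ρ(B_{ω*}) = 1.94544 − 1 = 0.94544.

ω* = 1.94544, ρ_SOR = 0.94544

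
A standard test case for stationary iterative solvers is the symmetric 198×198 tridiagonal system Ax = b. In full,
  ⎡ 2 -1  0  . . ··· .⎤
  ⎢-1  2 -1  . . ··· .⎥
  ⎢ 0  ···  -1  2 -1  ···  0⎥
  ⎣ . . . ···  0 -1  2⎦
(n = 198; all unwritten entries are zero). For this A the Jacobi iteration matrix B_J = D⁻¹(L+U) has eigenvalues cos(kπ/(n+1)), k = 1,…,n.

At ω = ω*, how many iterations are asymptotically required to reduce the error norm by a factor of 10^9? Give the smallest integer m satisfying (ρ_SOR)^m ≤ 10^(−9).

½·tridiag(1,0,1) at n=198: λ_k = cos(kπ/199); max |λ| at k=1 ⇒ ρ_J = cos(π/199) ≈ 0.9998754.
1 − cos²(π/199) = sin²(π/199) ⇒ √(1−ρ_J²) = sin(π/199) = 0.0157862.
[ω*] 2 ÷ (1 + 0.0157862) = 2 ÷ 1.0157862 = 1.9689183.
ρ_SOR = ω* − 1 = 1.9689183 − 1 = 0.9689183.
(0.9689183)^m ≤ 10^{−9}  ⇒  m·ln(0.9689183) ≤ −9·ln10  ⇒  m ≥ 656.320  ⇒  m = 657

m = 657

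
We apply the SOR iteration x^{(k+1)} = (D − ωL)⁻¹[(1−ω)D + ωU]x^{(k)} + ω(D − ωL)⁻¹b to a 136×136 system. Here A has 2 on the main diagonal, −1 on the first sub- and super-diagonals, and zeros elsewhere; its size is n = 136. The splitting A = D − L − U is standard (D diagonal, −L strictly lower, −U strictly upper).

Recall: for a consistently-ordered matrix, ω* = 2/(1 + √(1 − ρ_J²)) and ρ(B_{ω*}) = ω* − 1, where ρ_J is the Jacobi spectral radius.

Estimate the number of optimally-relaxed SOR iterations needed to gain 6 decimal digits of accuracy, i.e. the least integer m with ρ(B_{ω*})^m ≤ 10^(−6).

m = 302

spectrum of D⁻¹(L+U) = {cos(kπ/137) : 1≤k≤136}; ρ_J = cos(π/137) = 0.9997371.
√(1−ρ_J²) = |sin(π/137)| = 0.0229293
[ω*] 2 ÷ (1 + 0.0229293) = 2 ÷ 1.0229293 = 1.9551693.
ρ(B_{ω*}) = ω*−1 = 0.9551693
(0.9551693)^m ≤ 10^{−6}  ⇒  m·ln(0.9551693) ≤ −6·ln10  ⇒  m ≥ 301.210  ⇒  m = 302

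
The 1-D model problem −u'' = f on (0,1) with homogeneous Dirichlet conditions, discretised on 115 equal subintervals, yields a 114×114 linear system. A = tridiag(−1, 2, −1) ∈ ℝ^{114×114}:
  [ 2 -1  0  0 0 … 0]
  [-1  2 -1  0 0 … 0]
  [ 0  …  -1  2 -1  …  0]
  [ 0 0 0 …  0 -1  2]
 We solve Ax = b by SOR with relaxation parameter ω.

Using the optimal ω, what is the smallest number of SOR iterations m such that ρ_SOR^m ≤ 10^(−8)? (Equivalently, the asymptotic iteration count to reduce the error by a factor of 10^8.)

With n=114, ρ(Jacobi) = cos(π/115) = 0.9996269.
√(1 − cos²(π/115)) = sin(π/115) ≈ 0.0273148.
Then 2/(1+√(1−ρ_J²)) = 2/(1+0.0273148); ω* = 2/1.0273148 = 1.9468229.
At ω = 1.9468229 every |λ(B_ω)| = ω−1, so ρ_SOR = 0.9468229.
m ≥ 8·ln10 / (−ln 0.9468229) = 337.109; smallest integer m = 338.

m = 338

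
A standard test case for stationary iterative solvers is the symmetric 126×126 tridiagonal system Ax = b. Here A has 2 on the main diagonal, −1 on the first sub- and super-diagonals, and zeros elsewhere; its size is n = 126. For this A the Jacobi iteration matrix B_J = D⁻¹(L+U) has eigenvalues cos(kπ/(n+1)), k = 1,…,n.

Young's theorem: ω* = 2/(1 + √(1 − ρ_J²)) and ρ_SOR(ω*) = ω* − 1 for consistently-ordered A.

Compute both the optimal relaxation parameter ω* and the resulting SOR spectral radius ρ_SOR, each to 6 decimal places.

½·tridiag(1,0,1) at n=126: λ_k = cos(kπ/127); max |λ| at k=1 ⇒ ρ_J = cos(π/127) ≈ 0.999694.
root = sin(π/127) = 0.0247344  (since 1−cos² = sin²).
Then 2/(1+√(1−ρ_J²)) = 2/(1+0.0247344); ω* = 2/1.0247344 = 1.951725.
[ρ_SOR] ω* − 1 = 0.951725.

ω* = 1.951725, ρ_SOR = 0.951725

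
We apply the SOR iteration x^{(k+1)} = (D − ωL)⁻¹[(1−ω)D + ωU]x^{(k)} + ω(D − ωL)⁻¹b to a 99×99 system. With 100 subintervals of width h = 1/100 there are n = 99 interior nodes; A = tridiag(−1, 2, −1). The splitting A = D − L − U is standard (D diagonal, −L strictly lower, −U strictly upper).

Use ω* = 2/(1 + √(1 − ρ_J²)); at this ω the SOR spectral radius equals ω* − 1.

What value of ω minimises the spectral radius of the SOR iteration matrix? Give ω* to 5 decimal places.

ω* = 1.93909

ρ_J = max_k |cos(kπ/100)| = cos(π/100) = 0.99951
√(1 − cos²(π/100)) = sin(π/100) ≈ 0.031411.
ω* = 2 / (1 + 0.031411) = 2 / 1.031411 ≈ 1.93909.
Hence ρ(B_{ω*}) = 1.93909 − 1 = 0.93909.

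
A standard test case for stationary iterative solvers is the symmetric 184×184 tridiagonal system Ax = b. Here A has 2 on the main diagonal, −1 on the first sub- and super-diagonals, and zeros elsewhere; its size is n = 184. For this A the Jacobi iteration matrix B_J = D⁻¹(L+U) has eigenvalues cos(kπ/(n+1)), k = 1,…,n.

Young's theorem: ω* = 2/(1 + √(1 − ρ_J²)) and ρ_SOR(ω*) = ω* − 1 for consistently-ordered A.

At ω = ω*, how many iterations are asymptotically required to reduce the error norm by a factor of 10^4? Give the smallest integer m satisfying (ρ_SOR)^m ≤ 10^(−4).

With n=184, ρ(Jacobi) = cos(π/185) = 0.9998558.
root = sin(π/185) = 0.0169808  (since 1−cos² = sin²).
ω* = 2/(1+0.0169808) = 1.9666055
ρ_SOR = ω* − 1 ≈ 0.9666055.
m ≥ 4·ln10 / (−ln 0.9666055) = 271.173; smallest integer m = 272.

m = 272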